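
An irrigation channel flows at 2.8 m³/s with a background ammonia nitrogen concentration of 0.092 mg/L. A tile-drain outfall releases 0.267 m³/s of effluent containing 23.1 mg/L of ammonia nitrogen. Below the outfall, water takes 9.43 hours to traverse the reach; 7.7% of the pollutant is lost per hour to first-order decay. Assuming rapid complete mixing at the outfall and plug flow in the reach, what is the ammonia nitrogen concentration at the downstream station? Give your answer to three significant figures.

Mixed concentration C = ΣQC/ΣQ = (2.800·0.09200 + 0.2670·23.10) / 3.067 = 6.425/3.067 = 2.095 mg/L.
7.7%/h lost → k = −ln(1 − 0.077) = 0.08013 h⁻¹.
Applying C = C₀e^(−kt): 2.095 × 0.4697 = 0.9841 mg/L.

0.984 mg/L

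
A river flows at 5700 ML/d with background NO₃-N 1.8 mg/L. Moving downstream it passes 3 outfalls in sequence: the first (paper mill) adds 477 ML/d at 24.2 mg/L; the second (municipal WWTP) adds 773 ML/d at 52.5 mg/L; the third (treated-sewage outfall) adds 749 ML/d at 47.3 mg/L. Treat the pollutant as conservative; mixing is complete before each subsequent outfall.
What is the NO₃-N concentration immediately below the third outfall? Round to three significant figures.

Outfall 1: combined Q = 6177 ML/d; C = (5700·1.800 + 477.0·24.20)/6177 = 3.530 mg/L.
Outfall 2: combined Q = 6950 ML/d; C = (6177·3.530 + 773.0·52.50)/6950 = 8.976 mg/L.
Outfall 3: combined Q = 7699 ML/d; C = (6950·8.976 + 749.0·47.30)/7699 = 12.70 mg/L.

12.7 mg/L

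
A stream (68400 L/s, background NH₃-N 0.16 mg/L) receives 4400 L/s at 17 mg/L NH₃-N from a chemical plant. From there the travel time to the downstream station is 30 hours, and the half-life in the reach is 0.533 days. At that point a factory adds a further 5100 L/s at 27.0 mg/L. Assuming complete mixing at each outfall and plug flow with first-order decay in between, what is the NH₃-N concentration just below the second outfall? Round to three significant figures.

After mixing, C = (68400·0.1600 + 4400·17.00) / 72800 = 85740/72800 = 1.178 mg/L; combined flow 72800 L/s.
Half-life 0.533 d → k = ln 2 / 0.533 = 1.300 d⁻¹.
Decay over the reach: 1.178·exp(−kt) = 1.178·0.1968 = 0.2318 mg/L.
At the second outfall, C = (72800·0.2318 + 5100·27.00) / (72800 + 5100) = 1.984 mg/L.

1.98 mg/L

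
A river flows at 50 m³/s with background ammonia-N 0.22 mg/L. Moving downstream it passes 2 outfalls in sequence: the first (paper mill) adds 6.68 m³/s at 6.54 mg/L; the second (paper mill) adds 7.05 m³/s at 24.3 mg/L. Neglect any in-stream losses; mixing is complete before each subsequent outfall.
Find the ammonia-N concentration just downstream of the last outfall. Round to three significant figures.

3.55 mg/L

Outfall 1: combined Q = 56.68 m³/s; C = (50.00·0.2200 + 6.680·6.540)/56.68 = 0.9648 mg/L.
Outfall 2: combined Q = 63.73 m³/s; C = (56.68·0.9648 + 7.050·24.30)/63.73 = 3.546 mg/L.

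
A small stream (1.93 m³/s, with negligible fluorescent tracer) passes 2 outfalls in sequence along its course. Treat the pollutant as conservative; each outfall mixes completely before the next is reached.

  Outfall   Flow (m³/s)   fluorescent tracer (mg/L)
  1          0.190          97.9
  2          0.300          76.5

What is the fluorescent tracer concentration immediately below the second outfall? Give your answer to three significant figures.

After outfall 1: Q = 1.930 + 0.1900 = 2.120 m³/s; C = (1.930·0 + 0.1900·97.90)/2.120 = 8.774 mg/L.
After outfall 2: Q = 2.120 + 0.3000 = 2.420 m³/s; C = (2.120·8.774 + 0.3000·76.50)/2.420 = 17.17 mg/L.

17.2 mg/L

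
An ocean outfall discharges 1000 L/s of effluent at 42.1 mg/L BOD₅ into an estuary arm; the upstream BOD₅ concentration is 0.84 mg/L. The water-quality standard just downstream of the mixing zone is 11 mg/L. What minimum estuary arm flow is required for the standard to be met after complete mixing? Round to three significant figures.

Set C_mix = 11: (Q·0.8400 + 1000·42.10) / (Q + 1000) = 11
→ Q = 1000·(42.10 − 11)/(11 − 0.8400) = 3061 L/s.

3060 L/s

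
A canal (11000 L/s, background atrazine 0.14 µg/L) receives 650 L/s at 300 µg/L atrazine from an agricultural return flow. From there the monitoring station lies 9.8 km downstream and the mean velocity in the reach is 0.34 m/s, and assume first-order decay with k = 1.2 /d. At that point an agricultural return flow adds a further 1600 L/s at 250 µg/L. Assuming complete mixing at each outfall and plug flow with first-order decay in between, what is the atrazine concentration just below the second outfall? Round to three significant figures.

After mixing, C = (11000·0.1400 + 650.0·300.0) / 11650 = 196500/11650 = 16.87 µg/L; combined flow 11650 L/s.
Travel time t = 9.8·1000 / 0.34 = 28820 s = 8.007 h.
After decay, C = 16.87 × e^(−kt) = 16.87 × 0.6701 = 11.30 µg/L.
Second outfall: C = (11650·11.30 + 1600·250.0)/13250 = 40.13 µg/L.

40.1 µg/L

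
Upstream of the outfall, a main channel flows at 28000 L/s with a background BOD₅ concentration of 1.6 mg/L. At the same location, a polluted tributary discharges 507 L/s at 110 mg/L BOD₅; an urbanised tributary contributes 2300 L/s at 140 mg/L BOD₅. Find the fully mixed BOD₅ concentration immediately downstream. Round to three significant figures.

After mixing, C = (28000·1.600 + 507.0·110.0 + 2300·140.0) / 30810 = 422600/30810 = 13.72 mg/L.

13.7 mg/L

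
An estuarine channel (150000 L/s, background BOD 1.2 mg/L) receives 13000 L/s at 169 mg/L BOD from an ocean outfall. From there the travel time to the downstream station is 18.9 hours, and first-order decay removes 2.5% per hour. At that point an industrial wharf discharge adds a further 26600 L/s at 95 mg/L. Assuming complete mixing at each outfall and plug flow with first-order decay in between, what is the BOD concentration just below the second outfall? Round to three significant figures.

21.1 mg/L

Mass balance: C = (150000·1.200 + 13000·169.0) / 163000 = 2377000/163000 = 14.58 mg/L; combined flow 163000 L/s.
2.5%/h lost → k = −ln(1 − 0.025) = 0.02532 h⁻¹.
Applying C = C₀e^(−kt): 14.58 × 0.6197 = 9.037 mg/L.
Second outfall: C = (163000·9.037 + 26600·95.00)/189600 = 21.10 mg/L.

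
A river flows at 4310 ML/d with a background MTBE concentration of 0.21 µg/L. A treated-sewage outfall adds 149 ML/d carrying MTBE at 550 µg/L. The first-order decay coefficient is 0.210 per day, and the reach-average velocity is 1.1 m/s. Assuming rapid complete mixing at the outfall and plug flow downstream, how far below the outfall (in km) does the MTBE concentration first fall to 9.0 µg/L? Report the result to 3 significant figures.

328 km

After mixing, C = (4310·0.2100 + 149.0·550.0) / 4459 = 82860/4459 = 18.58 µg/L.
Set 18.58·exp(−k·t) = 9.0 → t = ln(18.58/9.0)/k = 298300 s = 82.85 h.
Distance = v·t = 1.1·298300 = 328100 m = 328.1 km.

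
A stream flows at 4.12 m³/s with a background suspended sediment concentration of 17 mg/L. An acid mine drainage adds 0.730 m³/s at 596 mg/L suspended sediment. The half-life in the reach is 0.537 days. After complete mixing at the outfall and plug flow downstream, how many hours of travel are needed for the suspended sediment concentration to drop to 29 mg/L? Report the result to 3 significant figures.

Conservation of mass: C = (4.120·17.00 + 0.7300·596.0) / 4.850 = 505.1/4.850 = 104.1 mg/L.
Half-life 0.537 d → k = ln 2 / 0.537 = 1.291 d⁻¹.
104.1·exp(−k·t) = 29 → t = ln(104.1/29)/k = 85580 s = 23.77 h.

23.8 h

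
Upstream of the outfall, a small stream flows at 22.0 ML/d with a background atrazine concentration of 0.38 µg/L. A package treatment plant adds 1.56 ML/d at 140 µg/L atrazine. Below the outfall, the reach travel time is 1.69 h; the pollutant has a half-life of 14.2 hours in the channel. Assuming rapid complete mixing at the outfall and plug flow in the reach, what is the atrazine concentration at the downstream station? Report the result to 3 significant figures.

Flow-weighted average: C = (22.00·0.3800 + 1.560·140.0) / 23.56 = 226.8/23.56 = 9.625 µg/L.
Half-life 14.2 h → k = ln 2 / 14.2 = 0.04881 h⁻¹ = 1.172 d⁻¹.
First-order decay: C = 9.625·exp(−k·t) = 9.625·0.9208 = 8.863 µg/L.

8.86 µg/L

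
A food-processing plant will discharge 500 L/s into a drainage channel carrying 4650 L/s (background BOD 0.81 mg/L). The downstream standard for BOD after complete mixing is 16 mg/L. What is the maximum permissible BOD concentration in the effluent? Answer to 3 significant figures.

At the limit, (Qr·Cr + Qe·Cₑ)/(Qr + Qe) = 16:
Cₑ = (5150·16 − 4650·0.8100) / 500.0 = 157.3 mg/L.

157 mg/L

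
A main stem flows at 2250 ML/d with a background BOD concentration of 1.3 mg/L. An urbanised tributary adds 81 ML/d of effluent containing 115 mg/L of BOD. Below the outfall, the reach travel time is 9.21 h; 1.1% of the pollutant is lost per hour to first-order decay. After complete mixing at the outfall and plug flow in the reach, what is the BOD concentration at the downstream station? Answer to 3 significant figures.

4.74 mg/L

Mixed concentration C = ΣQC/ΣQ = (2250·1.300 + 81.00·115.0) / 2331 = 12240/2331 = 5.251 mg/L.
1.1%/h lost → k = −ln(1 − 0.011) = 0.01106 h⁻¹.
Applying C = C₀e^(−kt): 5.251 × 0.9031 = 4.742 mg/L.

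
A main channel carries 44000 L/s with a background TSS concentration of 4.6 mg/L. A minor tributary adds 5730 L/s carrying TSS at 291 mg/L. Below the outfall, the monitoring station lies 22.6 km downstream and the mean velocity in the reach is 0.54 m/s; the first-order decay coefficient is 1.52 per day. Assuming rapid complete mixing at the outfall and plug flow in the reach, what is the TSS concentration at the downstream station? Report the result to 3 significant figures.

Mass balance: C = (44000·4.600 + 5730·291.0) / 49730 = 1870000/49730 = 37.60 mg/L.
Travel time t = 22.6·1000 / 0.54 = 41850 s = 11.63 h.
Applying C = C₀e^(−kt): 37.60 × 0.4789 = 18.01 mg/L.

18.0 mg/L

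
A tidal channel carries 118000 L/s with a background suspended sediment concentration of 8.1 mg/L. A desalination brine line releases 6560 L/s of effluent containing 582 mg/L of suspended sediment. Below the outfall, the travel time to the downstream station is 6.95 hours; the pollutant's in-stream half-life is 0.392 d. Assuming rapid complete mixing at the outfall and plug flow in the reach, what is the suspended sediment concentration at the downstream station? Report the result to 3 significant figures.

23.0 mg/L

Mass balance: C = (118000·8.100 + 6560·582.0) / 124600 = 4774000/124600 = 38.32 mg/L.
Half-life 0.392 d → k = ln 2 / 0.392 = 1.768 d⁻¹.
Applying C = C₀e^(−kt): 38.32 × 0.5993 = 22.97 mg/L.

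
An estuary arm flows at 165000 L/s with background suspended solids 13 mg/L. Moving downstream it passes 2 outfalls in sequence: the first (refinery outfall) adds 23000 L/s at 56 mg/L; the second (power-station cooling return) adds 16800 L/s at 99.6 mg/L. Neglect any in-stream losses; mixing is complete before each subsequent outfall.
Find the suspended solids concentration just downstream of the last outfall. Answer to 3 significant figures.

After outfall 1: Q = 165000 + 23000 = 188000 L/s; C = (165000·13.00 + 23000·56.00)/188000 = 18.26 mg/L.
After outfall 2: Q = 188000 + 16800 = 204800 L/s; C = (188000·18.26 + 16800·99.60)/204800 = 24.93 mg/L.

24.9 mg/L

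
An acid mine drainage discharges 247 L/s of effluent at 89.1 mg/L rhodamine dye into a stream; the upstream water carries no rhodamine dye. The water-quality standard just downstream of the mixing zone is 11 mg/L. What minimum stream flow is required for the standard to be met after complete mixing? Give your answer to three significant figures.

1750 L/s

Set C_mix = 11: (Q·0 + 247.0·89.10) / (Q + 247.0) = 11
→ Q = 247.0·(89.10 − 11)/(11 − 0) = 1754 L/s.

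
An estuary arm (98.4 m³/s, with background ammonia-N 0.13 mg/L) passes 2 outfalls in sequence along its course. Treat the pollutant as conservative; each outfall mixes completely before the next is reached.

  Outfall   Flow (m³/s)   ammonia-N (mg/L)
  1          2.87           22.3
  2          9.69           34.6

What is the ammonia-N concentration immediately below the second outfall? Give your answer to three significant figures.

Outfall 1: combined Q = 101.3 m³/s; C = (98.40·0.1300 + 2.870·22.30)/101.3 = 0.7583 mg/L.
Outfall 2: combined Q = 111.0 m³/s; C = (101.3·0.7583 + 9.690·34.60)/111.0 = 3.714 mg/L.

3.71 mg/L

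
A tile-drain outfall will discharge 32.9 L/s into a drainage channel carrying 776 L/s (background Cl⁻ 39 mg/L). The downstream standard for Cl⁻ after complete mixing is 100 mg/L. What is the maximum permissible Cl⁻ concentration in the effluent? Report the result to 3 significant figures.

At the limit, (Qr·Cr + Qe·Cₑ)/(Qr + Qe) = 100:
Cₑ = (808.9·100 − 776.0·39.00) / 32.90 = 1539 mg/L.

1540 mg/L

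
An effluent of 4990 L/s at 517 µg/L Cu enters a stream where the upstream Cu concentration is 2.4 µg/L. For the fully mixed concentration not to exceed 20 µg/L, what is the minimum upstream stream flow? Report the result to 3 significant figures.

Set C_mix = 20: (Q·2.400 + 4990·517.0) / (Q + 4990) = 20
→ Q = 4990·(517.0 − 20)/(20 − 2.400) = 140900 L/s.

141000 L/s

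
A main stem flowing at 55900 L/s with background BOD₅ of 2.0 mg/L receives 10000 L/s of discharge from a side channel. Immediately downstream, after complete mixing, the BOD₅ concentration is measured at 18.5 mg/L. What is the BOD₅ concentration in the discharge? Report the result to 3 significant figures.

Mass balance: 55900·2.000 + 10000·Cₑ = 65900·18.50
→ Cₑ = (65900·18.50 − 55900·2.000) / 10000 = 110.7 mg/L.

111 mg/L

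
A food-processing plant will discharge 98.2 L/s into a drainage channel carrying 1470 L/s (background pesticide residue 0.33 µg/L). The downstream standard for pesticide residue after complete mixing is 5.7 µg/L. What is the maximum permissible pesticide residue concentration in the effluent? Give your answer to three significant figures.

At the limit, (Qr·Cr + Qe·Cₑ)/(Qr + Qe) = 5.7:
Cₑ = (1568·5.7 − 1470·0.3300) / 98.20 = 86.09 µg/L.

86.1 µg/L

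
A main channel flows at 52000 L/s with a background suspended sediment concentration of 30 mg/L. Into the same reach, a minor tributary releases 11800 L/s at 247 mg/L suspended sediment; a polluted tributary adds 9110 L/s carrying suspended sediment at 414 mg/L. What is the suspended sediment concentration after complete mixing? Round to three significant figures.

113 mg/L

Conservation of mass: C = (52000·30.00 + 11800·247.0 + 9110·414.0) / 72910 = 8246000/72910 = 113.1 mg/L.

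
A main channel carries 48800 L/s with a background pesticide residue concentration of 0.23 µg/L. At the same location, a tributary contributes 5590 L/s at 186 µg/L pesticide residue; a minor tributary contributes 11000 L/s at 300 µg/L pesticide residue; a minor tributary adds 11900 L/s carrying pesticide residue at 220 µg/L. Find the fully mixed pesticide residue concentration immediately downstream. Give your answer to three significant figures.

90.2 µg/L

Flow-weighted average: C = (48800·0.2300 + 5590·186.0 + 11000·300.0 + 11900·220.0) / 77290 = 6969000/77290 = 90.17 µg/L.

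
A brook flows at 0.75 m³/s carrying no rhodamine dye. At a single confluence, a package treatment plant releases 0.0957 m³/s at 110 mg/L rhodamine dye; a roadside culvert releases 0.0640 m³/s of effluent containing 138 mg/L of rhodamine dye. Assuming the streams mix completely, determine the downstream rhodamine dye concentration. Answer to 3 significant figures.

21.3 mg/L

Mixed concentration C = ΣQC/ΣQ = (0.7500·0 + 0.09570·110.0 + 0.06400·138.0) / 0.9097 = 19.36/0.9097 = 21.28 mg/L.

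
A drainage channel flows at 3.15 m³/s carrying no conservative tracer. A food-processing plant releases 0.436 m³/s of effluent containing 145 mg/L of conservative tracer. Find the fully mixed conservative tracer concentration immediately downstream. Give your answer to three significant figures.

17.6 mg/L

Flow-weighted average: C = (3.150·0 + 0.4360·145.0) / 3.586 = 63.22/3.586 = 17.63 mg/L.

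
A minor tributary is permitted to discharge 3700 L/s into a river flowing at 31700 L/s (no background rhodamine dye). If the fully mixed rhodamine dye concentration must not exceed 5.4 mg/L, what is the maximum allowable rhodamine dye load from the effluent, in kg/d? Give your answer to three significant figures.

16500 kg/d

Mass balance at the limit: 31700·0 + 3700·Cₑ = 35400·5.4 → Cₑ = 51.66 mg/L.
3700 L/s = 3.700 m³/s. Load = 3.700 m³/s × 51.66 g/m³ × 86 400 s/d = 16520 kg/d.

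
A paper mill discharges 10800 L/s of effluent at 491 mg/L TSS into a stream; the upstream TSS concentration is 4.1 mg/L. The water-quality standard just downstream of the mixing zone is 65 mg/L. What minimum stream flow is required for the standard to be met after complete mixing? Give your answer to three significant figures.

75500 L/s

Set C_mix = 65: (Q·4.100 + 10800·491.0) / (Q + 10800) = 65
→ Q = 10800·(491.0 − 65)/(65 − 4.100) = 75550 L/s.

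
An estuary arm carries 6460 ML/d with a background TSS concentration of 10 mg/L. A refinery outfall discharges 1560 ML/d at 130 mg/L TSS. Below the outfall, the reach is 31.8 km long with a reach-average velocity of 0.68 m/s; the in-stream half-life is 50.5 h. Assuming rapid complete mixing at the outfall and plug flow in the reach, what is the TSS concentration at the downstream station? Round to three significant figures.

27.9 mg/L

Conservation of mass: C = (6460·10.00 + 1560·130.0) / 8020 = 267400/8020 = 33.34 mg/L.
Travel time t = 31.8·1000 / 0.68 = 46760 s = 12.99 h.
Half-life 50.5 h → k = ln 2 / 50.5 = 0.01373 h⁻¹ = 0.3294 d⁻¹.
Applying C = C₀e^(−kt): 33.34 × 0.8367 = 27.90 mg/L.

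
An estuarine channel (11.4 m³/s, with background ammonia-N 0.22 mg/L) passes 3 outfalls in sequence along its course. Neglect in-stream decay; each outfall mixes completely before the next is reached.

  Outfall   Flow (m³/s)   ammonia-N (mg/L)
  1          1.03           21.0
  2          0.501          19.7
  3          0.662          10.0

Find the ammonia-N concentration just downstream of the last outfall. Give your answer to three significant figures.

Outfall 1: combined Q = 12.43 m³/s; C = (11.40·0.2200 + 1.030·21.00)/12.43 = 1.942 mg/L.
Outfall 2: combined Q = 12.93 m³/s; C = (12.43·1.942 + 0.5010·19.70)/12.93 = 2.630 mg/L.
Outfall 3: combined Q = 13.59 m³/s; C = (12.93·2.630 + 0.6620·10.00)/13.59 = 2.989 mg/L.

2.99 mg/L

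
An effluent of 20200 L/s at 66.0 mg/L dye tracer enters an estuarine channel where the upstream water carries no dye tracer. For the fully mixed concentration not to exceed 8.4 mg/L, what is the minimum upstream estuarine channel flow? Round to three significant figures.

139000 L/s

Set C_mix = 8.4: (Q·0 + 20200·66.00) / (Q + 20200) = 8.4
→ Q = 20200·(66.00 − 8.4)/(8.4 − 0) = 138500 L/s.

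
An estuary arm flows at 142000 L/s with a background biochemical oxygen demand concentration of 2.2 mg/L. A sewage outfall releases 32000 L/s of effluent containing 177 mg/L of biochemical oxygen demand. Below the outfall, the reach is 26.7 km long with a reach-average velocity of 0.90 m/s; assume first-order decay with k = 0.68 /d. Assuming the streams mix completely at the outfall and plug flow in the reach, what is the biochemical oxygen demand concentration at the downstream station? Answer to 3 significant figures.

27.2 mg/L

Conservation of mass: C = (142000·2.200 + 32000·177.0) / 174000 = 5976000/174000 = 34.35 mg/L.
Travel time t = 26.7·1000 / 0.90 = 29670 s = 8.241 h.
Applying C = C₀e^(−kt): 34.35 × 0.7918 = 27.19 mg/L.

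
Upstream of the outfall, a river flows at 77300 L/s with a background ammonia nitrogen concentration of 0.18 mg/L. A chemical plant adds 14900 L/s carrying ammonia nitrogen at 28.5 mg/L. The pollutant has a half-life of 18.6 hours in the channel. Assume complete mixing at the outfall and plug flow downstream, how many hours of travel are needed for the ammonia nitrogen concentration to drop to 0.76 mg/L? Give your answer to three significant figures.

49.2 h

Conservation of mass: C = (77300·0.1800 + 14900·28.50) / 92200 = 438600/92200 = 4.757 mg/L.
Half-life 18.6 h → k = ln 2 / 18.6 = 0.03727 h⁻¹ = 0.8944 d⁻¹.
4.757·exp(−k·t) = 0.76 → t = ln(4.757/0.76)/k = 177200 s = 49.21 h.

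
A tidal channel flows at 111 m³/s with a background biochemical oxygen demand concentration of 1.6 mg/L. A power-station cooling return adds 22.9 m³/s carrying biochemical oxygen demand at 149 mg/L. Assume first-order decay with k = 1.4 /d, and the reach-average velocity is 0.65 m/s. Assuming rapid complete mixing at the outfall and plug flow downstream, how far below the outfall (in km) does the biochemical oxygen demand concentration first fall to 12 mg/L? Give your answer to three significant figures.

Conservation of mass: C = (111.0·1.600 + 22.90·149.0) / 133.9 = 3590/133.9 = 26.81 mg/L.
Set 26.81·exp(−k·t) = 12 → t = ln(26.81/12)/k = 49610 s = 13.78 h.
Distance = v·t = 0.65·49610 = 32240 m = 32.24 km.

32.2 km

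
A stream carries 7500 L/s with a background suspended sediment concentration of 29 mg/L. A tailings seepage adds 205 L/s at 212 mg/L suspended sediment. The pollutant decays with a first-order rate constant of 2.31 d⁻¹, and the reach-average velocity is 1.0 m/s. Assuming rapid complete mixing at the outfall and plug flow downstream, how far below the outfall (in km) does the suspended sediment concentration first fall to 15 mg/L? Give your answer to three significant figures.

Conservation of mass: C = (7500·29.00 + 205.0·212.0) / 7705 = 261000/7705 = 33.87 mg/L.
Set 33.87·exp(−k·t) = 15 → t = ln(33.87/15)/k = 30460 s = 8.462 h.
Distance = v·t = 1.0·30460 = 30460 m = 30.46 km.

30.5 km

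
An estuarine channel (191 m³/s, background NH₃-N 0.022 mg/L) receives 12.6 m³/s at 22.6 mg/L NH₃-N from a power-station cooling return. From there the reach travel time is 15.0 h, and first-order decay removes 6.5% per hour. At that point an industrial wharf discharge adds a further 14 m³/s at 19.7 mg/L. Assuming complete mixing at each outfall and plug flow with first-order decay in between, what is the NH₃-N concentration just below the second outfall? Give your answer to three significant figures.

Flow-weighted average: C = (191.0·0.02200 + 12.60·22.60) / 203.6 = 289.0/203.6 = 1.419 mg/L; combined flow 203.6 m³/s.
6.5%/h lost → k = −ln(1 − 0.065) = 0.06721 h⁻¹.
Decay over the reach: 1.419·exp(−kt) = 1.419·0.3649 = 0.5179 mg/L.
Second outfall: C = (203.6·0.5179 + 14.00·19.70)/217.6 = 1.752 mg/L.

1.75 mg/L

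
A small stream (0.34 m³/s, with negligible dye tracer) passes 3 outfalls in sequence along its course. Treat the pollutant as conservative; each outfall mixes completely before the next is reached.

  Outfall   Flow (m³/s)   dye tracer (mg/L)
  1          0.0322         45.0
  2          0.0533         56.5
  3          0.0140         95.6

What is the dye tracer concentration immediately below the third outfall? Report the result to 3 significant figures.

Below outfall 1: Q → 0.3722 m³/s, C = (0.3400·0 + 0.03220·45.00)/0.3722 = 3.893 mg/L.
Below outfall 2: Q → 0.4255 m³/s, C = (0.3722·3.893 + 0.05330·56.50)/0.4255 = 10.48 mg/L.
Below outfall 3: Q → 0.4395 m³/s, C = (0.4255·10.48 + 0.01400·95.60)/0.4395 = 13.19 mg/L.

13.2 mg/L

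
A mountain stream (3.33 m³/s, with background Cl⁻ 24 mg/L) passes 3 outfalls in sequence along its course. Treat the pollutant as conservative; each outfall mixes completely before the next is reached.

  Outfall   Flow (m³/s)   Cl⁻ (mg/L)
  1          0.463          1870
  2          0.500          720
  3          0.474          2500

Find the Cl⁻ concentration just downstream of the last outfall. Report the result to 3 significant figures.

522 mg/L

Outfall 1: combined Q = 3.793 m³/s; C = (3.330·24.00 + 0.4630·1870)/3.793 = 249.3 mg/L.
Outfall 2: combined Q = 4.293 m³/s; C = (3.793·249.3 + 0.5000·720.0)/4.293 = 304.2 mg/L.
Outfall 3: combined Q = 4.767 m³/s; C = (4.293·304.2 + 0.4740·2500)/4.767 = 522.5 mg/L.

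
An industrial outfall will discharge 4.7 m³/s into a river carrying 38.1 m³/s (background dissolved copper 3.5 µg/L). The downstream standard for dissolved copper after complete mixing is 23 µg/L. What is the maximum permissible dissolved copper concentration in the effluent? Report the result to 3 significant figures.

181 µg/L

At the limit, (Qr·Cr + Qe·Cₑ)/(Qr + Qe) = 23:
Cₑ = (42.80·23 − 38.10·3.500) / 4.700 = 181.1 µg/L.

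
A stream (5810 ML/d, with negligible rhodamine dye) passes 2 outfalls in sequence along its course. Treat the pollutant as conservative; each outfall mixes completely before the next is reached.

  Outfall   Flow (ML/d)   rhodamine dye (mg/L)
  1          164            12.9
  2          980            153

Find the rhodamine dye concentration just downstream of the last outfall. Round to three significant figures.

21.9 mg/L

After outfall 1: Q = 5810 + 164.0 = 5974 ML/d; C = (5810·0 + 164.0·12.90)/5974 = 0.3541 mg/L.
After outfall 2: Q = 5974 + 980.0 = 6954 ML/d; C = (5974·0.3541 + 980.0·153.0)/6954 = 21.87 mg/L.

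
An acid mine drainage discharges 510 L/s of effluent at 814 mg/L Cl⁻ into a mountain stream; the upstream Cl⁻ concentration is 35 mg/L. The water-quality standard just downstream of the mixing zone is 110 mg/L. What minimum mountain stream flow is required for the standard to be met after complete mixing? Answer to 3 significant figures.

Set C_mix = 110: (Q·35.00 + 510.0·814.0) / (Q + 510.0) = 110
→ Q = 510.0·(814.0 − 110)/(110 − 35.00) = 4787 L/s.

4790 L/s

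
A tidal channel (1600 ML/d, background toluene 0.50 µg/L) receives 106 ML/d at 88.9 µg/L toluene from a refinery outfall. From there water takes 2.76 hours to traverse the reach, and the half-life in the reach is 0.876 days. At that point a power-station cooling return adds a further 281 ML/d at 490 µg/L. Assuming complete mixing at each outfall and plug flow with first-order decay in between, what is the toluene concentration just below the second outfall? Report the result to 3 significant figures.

74.0 µg/L

Mixed concentration C = ΣQC/ΣQ = (1600·0.5000 + 106.0·88.90) / 1706 = 10220/1706 = 5.993 µg/L; combined flow 1706 ML/d.
Half-life 0.876 d → k = ln 2 / 0.876 = 0.7913 d⁻¹.
After decay, C = 5.993 × e^(−kt) = 5.993 × 0.9130 = 5.471 µg/L.
Second outfall: C = (1706·5.471 + 281.0·490.0)/1987 = 73.99 µg/L.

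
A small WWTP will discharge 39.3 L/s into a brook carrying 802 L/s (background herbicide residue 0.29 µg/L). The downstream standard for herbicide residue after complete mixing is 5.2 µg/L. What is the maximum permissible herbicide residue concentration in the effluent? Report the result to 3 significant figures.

At the limit, (Qr·Cr + Qe·Cₑ)/(Qr + Qe) = 5.2:
Cₑ = (841.3·5.2 − 802.0·0.2900) / 39.30 = 105.4 µg/L.

105 µg/L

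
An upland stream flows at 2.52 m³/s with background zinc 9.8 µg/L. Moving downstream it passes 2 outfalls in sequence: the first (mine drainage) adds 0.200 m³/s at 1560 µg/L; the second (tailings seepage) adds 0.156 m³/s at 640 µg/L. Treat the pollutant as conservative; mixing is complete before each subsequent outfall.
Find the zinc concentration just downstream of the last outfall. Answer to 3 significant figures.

152 µg/L

Below outfall 1: Q → 2.720 m³/s, C = (2.520·9.800 + 0.2000·1560)/2.720 = 123.8 µg/L.
Below outfall 2: Q → 2.876 m³/s, C = (2.720·123.8 + 0.1560·640.0)/2.876 = 151.8 µg/L.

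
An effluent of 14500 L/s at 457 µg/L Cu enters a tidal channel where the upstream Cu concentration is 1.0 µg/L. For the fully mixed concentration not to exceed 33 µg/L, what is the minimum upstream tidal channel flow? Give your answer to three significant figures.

192000 L/s

Set C_mix = 33: (Q·1.000 + 14500·457.0) / (Q + 14500) = 33
→ Q = 14500·(457.0 − 33)/(33 − 1.000) = 192100 L/s.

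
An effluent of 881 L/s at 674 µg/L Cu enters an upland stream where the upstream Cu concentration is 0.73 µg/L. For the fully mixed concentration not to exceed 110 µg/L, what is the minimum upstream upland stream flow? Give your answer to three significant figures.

4550 L/s

Set C_mix = 110: (Q·0.7300 + 881.0·674.0) / (Q + 881.0) = 110
→ Q = 881.0·(674.0 − 110)/(110 − 0.7300) = 4547 L/s.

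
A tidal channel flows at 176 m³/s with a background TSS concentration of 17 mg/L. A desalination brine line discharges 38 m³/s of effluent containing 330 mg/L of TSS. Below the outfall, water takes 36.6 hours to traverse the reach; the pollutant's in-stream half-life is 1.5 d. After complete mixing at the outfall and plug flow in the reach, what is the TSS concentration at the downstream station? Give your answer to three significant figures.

Flow-weighted average: C = (176.0·17.00 + 38.00·330.0) / 214.0 = 15530/214.0 = 72.58 mg/L.
Half-life 1.5 d → k = ln 2 / 1.5 = 0.4621 d⁻¹.
Applying C = C₀e^(−kt): 72.58 × 0.4943 = 35.87 mg/L.

35.9 mg/L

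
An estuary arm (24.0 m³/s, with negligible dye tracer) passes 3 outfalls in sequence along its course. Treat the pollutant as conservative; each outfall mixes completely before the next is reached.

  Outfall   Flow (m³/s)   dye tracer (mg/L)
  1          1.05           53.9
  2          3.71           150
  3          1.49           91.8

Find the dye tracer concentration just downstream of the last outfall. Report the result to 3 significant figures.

24.8 mg/L

After outfall 1: Q = 24.00 + 1.050 = 25.05 m³/s; C = (24.00·0 + 1.050·53.90)/25.05 = 2.259 mg/L.
After outfall 2: Q = 25.05 + 3.710 = 28.76 m³/s; C = (25.05·2.259 + 3.710·150.0)/28.76 = 21.32 mg/L.
After outfall 3: Q = 28.76 + 1.490 = 30.25 m³/s; C = (28.76·21.32 + 1.490·91.80)/30.25 = 24.79 mg/L.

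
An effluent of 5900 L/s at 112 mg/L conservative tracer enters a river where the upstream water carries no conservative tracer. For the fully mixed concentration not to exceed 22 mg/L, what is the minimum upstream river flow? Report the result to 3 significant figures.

24100 L/s

Set C_mix = 22: (Q·0 + 5900·112.0) / (Q + 5900) = 22
→ Q = 5900·(112.0 − 22)/(22 − 0) = 24140 L/s.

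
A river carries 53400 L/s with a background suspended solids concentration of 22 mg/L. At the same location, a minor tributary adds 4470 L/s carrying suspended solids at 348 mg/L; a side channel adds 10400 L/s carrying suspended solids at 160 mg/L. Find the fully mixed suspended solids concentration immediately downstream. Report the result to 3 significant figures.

Mass balance: C = (53400·22.00 + 4470·348.0 + 10400·160.0) / 68270 = 4394000/68270 = 64.37 mg/L.

64.4 mg/L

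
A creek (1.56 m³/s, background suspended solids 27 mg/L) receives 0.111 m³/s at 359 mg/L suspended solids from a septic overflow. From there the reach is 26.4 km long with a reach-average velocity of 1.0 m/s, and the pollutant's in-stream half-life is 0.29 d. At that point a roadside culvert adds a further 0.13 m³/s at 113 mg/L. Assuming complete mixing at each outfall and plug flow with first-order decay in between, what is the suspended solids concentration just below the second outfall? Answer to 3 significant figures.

Flow-weighted average: C = (1.560·27.00 + 0.1110·359.0) / 1.671 = 81.97/1.671 = 49.05 mg/L; combined flow 1.671 m³/s.
Travel time t = 26.4·1000 / 1.0 = 26400 s = 7.333 h.
Half-life 0.29 d → k = ln 2 / 0.29 = 2.390 d⁻¹.
Decay over the reach: 49.05·exp(−kt) = 49.05·0.4818 = 23.63 mg/L.
At the second outfall, C = (1.671·23.63 + 0.1300·113.0) / (1.671 + 0.1300) = 30.08 mg/L.

30.1 mg/L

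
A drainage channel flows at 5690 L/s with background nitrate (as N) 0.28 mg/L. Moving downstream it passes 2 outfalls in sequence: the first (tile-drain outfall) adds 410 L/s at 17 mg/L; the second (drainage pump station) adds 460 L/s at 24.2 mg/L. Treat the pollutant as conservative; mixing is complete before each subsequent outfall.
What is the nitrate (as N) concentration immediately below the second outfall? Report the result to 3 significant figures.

Below outfall 1: Q → 6100 L/s, C = (5690·0.2800 + 410.0·17.00)/6100 = 1.404 mg/L.
Below outfall 2: Q → 6560 L/s, C = (6100·1.404 + 460.0·24.20)/6560 = 3.002 mg/L.

3.00 mg/L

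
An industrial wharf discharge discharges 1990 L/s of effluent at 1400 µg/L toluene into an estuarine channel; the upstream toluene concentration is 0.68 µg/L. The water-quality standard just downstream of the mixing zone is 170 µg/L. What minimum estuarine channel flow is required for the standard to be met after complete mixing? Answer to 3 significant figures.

14500 L/s

Set C_mix = 170: (Q·0.6800 + 1990·1400) / (Q + 1990) = 170
→ Q = 1990·(1400 − 170)/(170 − 0.6800) = 14460 L/s.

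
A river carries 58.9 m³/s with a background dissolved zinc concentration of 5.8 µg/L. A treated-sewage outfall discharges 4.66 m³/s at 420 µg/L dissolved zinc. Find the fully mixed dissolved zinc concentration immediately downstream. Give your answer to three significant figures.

36.2 µg/L

After mixing, C = (58.90·5.800 + 4.660·420.0) / 63.56 = 2299/63.56 = 36.17 µg/L.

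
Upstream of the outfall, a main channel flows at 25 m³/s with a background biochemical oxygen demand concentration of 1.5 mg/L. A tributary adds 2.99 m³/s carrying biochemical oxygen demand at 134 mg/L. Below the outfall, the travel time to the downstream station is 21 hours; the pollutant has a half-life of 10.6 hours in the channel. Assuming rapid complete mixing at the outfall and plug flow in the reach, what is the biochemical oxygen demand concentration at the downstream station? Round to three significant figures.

3.97 mg/L

After mixing, C = (25.00·1.500 + 2.990·134.0) / 27.99 = 438.2/27.99 = 15.65 mg/L.
Half-life 10.6 h → k = ln 2 / 10.6 = 0.06539 h⁻¹ = 1.569 d⁻¹.
After decay, C = 15.65 × e^(−kt) = 15.65 × 0.2533 = 3.965 mg/L.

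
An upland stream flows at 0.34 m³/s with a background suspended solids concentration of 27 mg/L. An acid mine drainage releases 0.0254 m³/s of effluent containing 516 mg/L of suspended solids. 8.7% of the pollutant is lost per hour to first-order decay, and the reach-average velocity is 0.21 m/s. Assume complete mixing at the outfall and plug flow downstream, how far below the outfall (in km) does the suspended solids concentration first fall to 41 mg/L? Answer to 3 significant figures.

3.30 km

After mixing, C = (0.3400·27.00 + 0.02540·516.0) / 0.3654 = 22.29/0.3654 = 60.99 mg/L.
8.7%/h lost → k = −ln(1 − 0.087) = 0.09102 h⁻¹.
Set 60.99·exp(−k·t) = 41 → t = ln(60.99/41)/k = 15710 s = 4.364 h.
Distance = v·t = 0.21·15710 = 3299 m = 3.299 km.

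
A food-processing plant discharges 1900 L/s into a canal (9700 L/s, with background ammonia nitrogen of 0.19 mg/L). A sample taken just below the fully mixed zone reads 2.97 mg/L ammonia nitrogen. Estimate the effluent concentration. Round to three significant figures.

17.2 mg/L

Mass balance: 9700·0.1900 + 1900·Cₑ = 11600·2.970
→ Cₑ = (11600·2.970 − 9700·0.1900) / 1900 = 17.16 mg/L.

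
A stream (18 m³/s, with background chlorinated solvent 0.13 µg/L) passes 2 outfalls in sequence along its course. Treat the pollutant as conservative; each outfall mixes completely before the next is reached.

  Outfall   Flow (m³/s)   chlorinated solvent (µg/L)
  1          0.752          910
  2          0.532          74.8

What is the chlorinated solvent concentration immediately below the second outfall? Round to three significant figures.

After outfall 1: Q = 18.00 + 0.7520 = 18.75 m³/s; C = (18.00·0.1300 + 0.7520·910.0)/18.75 = 36.62 µg/L.
After outfall 2: Q = 18.75 + 0.5320 = 19.28 m³/s; C = (18.75·36.62 + 0.5320·74.80)/19.28 = 37.67 µg/L.

37.7 µg/L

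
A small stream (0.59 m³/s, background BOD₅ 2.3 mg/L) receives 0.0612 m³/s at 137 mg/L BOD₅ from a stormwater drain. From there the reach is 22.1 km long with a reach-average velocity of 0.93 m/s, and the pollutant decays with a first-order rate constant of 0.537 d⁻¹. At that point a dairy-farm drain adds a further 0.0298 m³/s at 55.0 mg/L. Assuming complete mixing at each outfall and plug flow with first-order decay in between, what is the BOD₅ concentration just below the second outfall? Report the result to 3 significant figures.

14.7 mg/L

Mass balance: C = (0.5900·2.300 + 0.06120·137.0) / 0.6512 = 9.741/0.6512 = 14.96 mg/L; combined flow 0.6512 m³/s.
Travel time t = 22.1·1000 / 0.93 = 23760 s = 6.601 h.
After decay, C = 14.96 × e^(−kt) = 14.96 × 0.8627 = 12.91 mg/L.
At the second outfall, C = (0.6512·12.91 + 0.02980·55.00) / (0.6512 + 0.02980) = 14.75 mg/L.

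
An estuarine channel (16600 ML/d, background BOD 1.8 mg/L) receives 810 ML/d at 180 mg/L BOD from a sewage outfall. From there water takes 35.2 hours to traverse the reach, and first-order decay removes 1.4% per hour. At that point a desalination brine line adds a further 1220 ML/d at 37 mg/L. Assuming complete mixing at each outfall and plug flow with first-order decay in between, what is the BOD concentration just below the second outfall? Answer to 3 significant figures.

8.16 mg/L

Mixed concentration C = ΣQC/ΣQ = (16600·1.800 + 810.0·180.0) / 17410 = 175700/17410 = 10.09 mg/L; combined flow 17410 ML/d.
1.4%/h lost → k = −ln(1 − 0.014) = 0.01410 h⁻¹.
After decay, C = 10.09 × e^(−kt) = 10.09 × 0.6088 = 6.143 mg/L.
Second outfall: C = (17410·6.143 + 1220·37.00)/18630 = 8.164 mg/L.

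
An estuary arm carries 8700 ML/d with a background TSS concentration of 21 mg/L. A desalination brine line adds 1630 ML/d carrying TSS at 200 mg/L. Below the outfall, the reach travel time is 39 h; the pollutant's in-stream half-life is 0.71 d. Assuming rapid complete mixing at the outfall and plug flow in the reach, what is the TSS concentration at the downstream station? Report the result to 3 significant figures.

Mixed concentration C = ΣQC/ΣQ = (8700·21.00 + 1630·200.0) / 10330 = 508700/10330 = 49.24 mg/L.
Half-life 0.71 d → k = ln 2 / 0.71 = 0.9763 d⁻¹.
Applying C = C₀e^(−kt): 49.24 × 0.2047 = 10.08 mg/L.

10.1 mg/L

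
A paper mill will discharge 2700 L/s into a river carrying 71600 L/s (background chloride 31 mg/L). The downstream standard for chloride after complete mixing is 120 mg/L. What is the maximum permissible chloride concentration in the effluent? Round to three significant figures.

At the limit, (Qr·Cr + Qe·Cₑ)/(Qr + Qe) = 120:
Cₑ = (74300·120 − 71600·31.00) / 2700 = 2480 mg/L.

2480 mg/L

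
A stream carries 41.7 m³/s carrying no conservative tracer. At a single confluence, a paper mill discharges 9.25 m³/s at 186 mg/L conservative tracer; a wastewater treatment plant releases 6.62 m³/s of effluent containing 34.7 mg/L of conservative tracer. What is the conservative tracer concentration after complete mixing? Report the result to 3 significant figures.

33.9 mg/L

Mixed concentration C = ΣQC/ΣQ = (41.70·0 + 9.250·186.0 + 6.620·34.70) / 57.57 = 1950/57.57 = 33.88 mg/L.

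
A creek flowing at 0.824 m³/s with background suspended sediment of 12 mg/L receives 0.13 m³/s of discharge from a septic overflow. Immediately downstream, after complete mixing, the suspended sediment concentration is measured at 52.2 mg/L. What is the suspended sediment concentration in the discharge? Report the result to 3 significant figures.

307 mg/L

Mass balance: 0.8240·12.00 + 0.1300·Cₑ = 0.9540·52.20
→ Cₑ = (0.9540·52.20 − 0.8240·12.00) / 0.1300 = 307.0 mg/L.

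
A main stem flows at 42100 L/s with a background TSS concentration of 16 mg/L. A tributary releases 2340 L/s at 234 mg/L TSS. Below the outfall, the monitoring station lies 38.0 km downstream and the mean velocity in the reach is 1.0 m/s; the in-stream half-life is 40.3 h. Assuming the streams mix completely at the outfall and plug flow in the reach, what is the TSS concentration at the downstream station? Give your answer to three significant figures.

Mixed concentration C = ΣQC/ΣQ = (42100·16.00 + 2340·234.0) / 44440 = 1221000/44440 = 27.48 mg/L.
Travel time t = 38.0·1000 / 1.0 = 38000 s = 10.56 h.
Half-life 40.3 h → k = ln 2 / 40.3 = 0.01720 h⁻¹ = 0.4128 d⁻¹.
Decay over the reach: 27.48·exp(−kt) = 27.48·0.8340 = 22.92 mg/L.

22.9 mg/L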